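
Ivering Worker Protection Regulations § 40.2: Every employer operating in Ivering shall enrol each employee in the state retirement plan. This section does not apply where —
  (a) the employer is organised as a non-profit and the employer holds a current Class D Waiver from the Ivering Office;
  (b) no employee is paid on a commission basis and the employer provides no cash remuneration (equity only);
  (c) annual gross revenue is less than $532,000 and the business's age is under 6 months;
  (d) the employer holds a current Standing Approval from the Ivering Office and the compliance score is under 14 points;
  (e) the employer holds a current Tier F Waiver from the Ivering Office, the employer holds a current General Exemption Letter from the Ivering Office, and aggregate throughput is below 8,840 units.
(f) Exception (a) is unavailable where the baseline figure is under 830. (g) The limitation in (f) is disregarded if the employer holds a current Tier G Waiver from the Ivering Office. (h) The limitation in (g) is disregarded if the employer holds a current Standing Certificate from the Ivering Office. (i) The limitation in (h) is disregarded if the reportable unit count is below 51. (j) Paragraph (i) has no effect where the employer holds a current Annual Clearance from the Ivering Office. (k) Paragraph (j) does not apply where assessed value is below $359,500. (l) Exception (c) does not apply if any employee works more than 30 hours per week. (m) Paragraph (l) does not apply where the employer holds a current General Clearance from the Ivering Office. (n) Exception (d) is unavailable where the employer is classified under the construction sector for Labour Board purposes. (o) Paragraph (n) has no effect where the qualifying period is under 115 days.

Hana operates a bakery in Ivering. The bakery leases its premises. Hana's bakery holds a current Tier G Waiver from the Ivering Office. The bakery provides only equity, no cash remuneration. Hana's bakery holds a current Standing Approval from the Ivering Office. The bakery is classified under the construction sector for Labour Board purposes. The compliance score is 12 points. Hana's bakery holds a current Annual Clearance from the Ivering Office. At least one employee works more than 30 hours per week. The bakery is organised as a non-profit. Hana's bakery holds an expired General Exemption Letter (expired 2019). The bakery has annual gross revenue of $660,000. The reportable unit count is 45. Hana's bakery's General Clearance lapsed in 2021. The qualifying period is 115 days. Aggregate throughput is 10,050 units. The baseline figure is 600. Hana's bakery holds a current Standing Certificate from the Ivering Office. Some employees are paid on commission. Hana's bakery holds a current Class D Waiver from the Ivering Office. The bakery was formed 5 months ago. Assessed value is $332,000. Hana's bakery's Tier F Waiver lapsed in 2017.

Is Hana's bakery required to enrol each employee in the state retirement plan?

No — exception (a) applies; Hana's bakery is not required to enrol each employee in the state retirement plan.

Exception (a)'s conditions are all satisfied: the employer is a non-profit; a current Class D Waiver is held. Applying paragraphs (f)–(k): (f) would limit (a) — the baseline figure is 600, under the 830 limit — but (g) sets (f) aside: (g) is triggered — a current Tier G Waiver is held. (h) would limit (g) — a current Standing Certificate is held — but (i) sets (h) aside: (i) operates against (h): the reportable unit count is 45, below the 51 limit. (j) would limit (i) — a current Annual Clearance is held — but (k) sets (j) aside: (k) operates against (j): assessed value is $332,000, below the $359,500 limit. Exception (a) stands.
Exception (b) requires that no employee is paid on a commission basis; but some employees are paid on commission, so (b) is unavailable.
Exception (c) fails — annual gross revenue is $660,000, not less than $532,000.
Exception (d) is satisfied on its face — a current Standing Approval is held; the compliance score is 12 points, under the 14 points limit. But applying paragraphs (n)–(o): (n) operates against (d): the bakery is classified under the construction sector. (o), which would lift (n), is inapplicable — the qualifying period is 115 days, not under 115 days. (d) is therefore removed.
Exception (e) fails — there is no Tier F Waiver in force.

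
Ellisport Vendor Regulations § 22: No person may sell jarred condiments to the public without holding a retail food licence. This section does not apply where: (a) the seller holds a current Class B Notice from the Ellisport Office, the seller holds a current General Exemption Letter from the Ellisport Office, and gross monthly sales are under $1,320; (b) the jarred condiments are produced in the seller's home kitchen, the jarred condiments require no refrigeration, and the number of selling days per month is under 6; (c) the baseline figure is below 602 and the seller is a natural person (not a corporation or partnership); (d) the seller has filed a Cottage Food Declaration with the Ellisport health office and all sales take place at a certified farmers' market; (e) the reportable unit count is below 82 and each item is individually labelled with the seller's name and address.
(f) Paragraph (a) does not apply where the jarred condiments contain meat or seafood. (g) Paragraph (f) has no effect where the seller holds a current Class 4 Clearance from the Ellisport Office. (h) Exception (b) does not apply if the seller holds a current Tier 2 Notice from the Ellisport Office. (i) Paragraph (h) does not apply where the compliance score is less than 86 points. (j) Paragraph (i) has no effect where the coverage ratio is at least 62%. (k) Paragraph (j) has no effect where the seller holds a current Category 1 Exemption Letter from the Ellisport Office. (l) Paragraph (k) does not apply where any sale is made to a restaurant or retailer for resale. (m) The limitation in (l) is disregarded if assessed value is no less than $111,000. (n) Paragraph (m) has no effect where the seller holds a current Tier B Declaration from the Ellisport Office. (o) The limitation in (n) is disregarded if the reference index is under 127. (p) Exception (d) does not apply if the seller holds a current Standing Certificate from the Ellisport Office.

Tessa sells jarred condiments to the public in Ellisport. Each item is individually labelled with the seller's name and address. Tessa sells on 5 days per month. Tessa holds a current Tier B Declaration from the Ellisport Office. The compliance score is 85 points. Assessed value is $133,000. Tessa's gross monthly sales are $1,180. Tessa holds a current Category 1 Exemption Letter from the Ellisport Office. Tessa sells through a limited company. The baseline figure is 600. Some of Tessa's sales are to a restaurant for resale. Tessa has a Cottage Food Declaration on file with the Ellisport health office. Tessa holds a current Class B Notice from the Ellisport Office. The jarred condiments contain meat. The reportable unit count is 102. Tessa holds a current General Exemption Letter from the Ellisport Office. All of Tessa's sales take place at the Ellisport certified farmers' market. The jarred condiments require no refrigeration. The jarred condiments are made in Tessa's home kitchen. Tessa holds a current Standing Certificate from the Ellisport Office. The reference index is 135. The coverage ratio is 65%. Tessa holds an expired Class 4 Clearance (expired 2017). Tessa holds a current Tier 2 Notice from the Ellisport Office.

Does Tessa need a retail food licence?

Exception (a)'s conditions are all satisfied: a current Class B Notice is held; a current General Exemption Letter is held; gross monthly sales are $1,180, under the $1,320 limit. But applying paragraphs (f)–(g): (f) operates against (a): the jarred condiments contain meat. (g), which would lift (f), does not operate here — no current Class 4 Clearance is held. (a) is therefore removed.
All of (b)'s requirements are met (the jarred condiments are home-kitchen produced; the jarred condiments are shelf-stable; the number of selling days per month is 5, under the 6 limit). However, paragraphs (h)–(o) must be considered: (h) operates against (b): a current Tier 2 Notice is held. (i) operates (the compliance score is 85 points, less than the 86 points limit), but is set aside by (j): (j) operates — the coverage ratio is 65%, meeting the 62% threshold. (k) applies (a current Category 1 Exemption Letter is held), but yields to (l): (l) is engaged — some sales are to a restaurant for resale. (m) would limit (l) — assessed value is $133,000, meeting the $111,000 threshold — but (n) sets (m) aside: (n) applies — a current Tier B Declaration is held. (o) is inapplicable (the reference index is 135, not under 127), so (n) stands. (b) is therefore removed.
Exception (c) fails — the seller operates through a limited company.
All of (d)'s requirements are met (a Cottage Food Declaration is on file; all sales are at a certified farmers' market). But: (p) operates against (d): a current Standing Certificate is held. (d) is therefore removed.
Exception (e) fails — the reportable unit count is 102, not below 82.
No exception displaces § 22.

Yes — Tessa must hold a retail food licence.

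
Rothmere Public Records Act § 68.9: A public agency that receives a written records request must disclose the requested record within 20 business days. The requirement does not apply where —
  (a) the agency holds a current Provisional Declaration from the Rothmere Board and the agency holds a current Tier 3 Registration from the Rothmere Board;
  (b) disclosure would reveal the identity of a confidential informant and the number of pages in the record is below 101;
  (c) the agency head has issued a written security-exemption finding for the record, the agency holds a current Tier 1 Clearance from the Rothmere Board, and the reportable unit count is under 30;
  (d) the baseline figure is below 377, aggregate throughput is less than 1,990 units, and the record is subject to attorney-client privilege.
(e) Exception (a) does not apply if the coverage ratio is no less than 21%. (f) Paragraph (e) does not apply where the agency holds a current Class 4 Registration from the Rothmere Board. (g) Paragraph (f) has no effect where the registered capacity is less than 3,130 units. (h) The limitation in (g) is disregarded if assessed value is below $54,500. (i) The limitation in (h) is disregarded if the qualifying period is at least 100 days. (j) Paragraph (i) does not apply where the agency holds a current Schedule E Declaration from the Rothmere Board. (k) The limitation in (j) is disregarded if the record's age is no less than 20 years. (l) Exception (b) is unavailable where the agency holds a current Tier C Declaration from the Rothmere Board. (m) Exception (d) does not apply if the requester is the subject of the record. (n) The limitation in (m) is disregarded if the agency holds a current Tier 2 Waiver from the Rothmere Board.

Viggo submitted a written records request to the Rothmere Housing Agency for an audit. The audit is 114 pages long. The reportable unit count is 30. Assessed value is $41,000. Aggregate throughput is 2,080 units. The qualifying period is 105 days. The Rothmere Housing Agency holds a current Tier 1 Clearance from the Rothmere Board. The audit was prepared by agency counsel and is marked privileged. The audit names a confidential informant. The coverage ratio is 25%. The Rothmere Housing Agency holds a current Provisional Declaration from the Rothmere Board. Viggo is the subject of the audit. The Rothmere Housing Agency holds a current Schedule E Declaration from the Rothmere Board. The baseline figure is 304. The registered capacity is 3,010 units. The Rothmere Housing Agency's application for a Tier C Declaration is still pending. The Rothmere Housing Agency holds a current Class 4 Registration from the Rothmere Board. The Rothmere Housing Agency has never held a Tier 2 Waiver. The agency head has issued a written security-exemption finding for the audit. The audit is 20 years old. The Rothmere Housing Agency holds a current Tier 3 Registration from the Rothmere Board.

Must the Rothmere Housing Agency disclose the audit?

All of (a)'s requirements are met (a current Provisional Declaration is held; a current Tier 3 Registration is held). But: (e) operates against (a): the coverage ratio is 25%, meeting the 21% threshold. (f) applies (a current Class 4 Registration is held), but is displaced by (g): (g) operates against (f): the registered capacity is 3,010 units, less than the 3,130 units limit. (h) would limit (g) — assessed value is $41,000, below the $54,500 limit — but (i) sets (h) aside: (i) operates against (h): the qualifying period is 105 days, meeting the 100 days threshold. (j) operates (a current Schedule E Declaration is held), but is itself disapplied by (k): (k) operates against (j): the record's age is 20 years, meeting the 20 years threshold. (a) is therefore removed.
Exception (b) fails — the number of pages in the record is 114, not below 101.
Exception (c) does not apply: the reportable unit count is 30, not under 30.
Exception (d) does not apply: aggregate throughput is 2,080 units, not less than 1,990 units.
No exception applies. The general rule governs.

Yes — the Rothmere Housing Agency must disclose the audit.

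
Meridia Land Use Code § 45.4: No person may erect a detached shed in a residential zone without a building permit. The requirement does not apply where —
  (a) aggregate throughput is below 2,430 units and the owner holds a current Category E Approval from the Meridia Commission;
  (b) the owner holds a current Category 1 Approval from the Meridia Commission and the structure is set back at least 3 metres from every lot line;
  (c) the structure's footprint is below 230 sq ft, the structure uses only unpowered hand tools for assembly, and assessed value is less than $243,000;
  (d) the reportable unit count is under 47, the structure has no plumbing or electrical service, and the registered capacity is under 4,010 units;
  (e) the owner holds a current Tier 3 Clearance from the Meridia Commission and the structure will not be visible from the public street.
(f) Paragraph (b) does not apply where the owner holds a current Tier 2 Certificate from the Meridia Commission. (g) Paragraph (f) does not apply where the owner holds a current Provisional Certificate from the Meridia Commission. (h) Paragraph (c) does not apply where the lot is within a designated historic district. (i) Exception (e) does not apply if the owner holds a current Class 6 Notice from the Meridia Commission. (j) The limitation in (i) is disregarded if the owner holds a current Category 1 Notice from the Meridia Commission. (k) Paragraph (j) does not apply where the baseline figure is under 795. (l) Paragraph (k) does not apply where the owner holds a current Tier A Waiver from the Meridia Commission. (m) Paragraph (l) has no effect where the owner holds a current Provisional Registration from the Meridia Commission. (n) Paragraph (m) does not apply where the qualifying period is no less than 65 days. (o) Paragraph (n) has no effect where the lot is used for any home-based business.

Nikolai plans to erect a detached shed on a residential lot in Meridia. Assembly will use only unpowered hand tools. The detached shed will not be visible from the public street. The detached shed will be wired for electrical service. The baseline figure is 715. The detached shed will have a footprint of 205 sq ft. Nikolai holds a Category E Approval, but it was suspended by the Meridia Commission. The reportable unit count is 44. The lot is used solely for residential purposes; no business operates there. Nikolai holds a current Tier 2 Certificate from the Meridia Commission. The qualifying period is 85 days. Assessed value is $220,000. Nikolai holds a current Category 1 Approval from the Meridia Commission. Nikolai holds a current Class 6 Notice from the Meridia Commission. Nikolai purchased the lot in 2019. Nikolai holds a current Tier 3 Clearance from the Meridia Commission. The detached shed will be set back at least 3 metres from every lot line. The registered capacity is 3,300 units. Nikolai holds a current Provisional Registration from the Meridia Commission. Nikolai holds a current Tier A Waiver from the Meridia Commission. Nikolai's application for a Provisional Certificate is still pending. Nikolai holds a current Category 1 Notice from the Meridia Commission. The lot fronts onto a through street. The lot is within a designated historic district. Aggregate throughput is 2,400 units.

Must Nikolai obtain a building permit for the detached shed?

Exception (a) does not apply: the Category E Approval is not current.
Exception (b) is satisfied on its face — a current Category 1 Approval is held; the setback is at least 3 m on every side. Turning to paragraphs (f)–(g): (f) is triggered — a current Tier 2 Certificate is held. (g) is not triggered (there is no Provisional Certificate in force), so (f) stands. So (b) is unavailable.
Exception (c)'s conditions are all satisfied: the structure's footprint is 205 sq ft, below the 230 sq ft limit; assembly uses only hand tools; assessed value is $220,000, less than the $243,000 limit. Turning to paragraph (h): (h) operates against (c): the lot is in a historic district. Exception (c) does not apply.
Exception (d) does not apply: electrical service is planned.
Exception (e): a current Tier 3 Clearance is held; the structure will not be visible from the street — every condition holds. Considering the limiting provisions: (i) would limit (e) — a current Class 6 Notice is held — but (j) sets (i) aside: (j) operates against (i): a current Category 1 Notice is held. (k) would limit (j) — the baseline figure is 715, under the 795 limit — but (l) sets (k) aside: (l) is triggered — a current Tier A Waiver is held. (m) operates (a current Provisional Registration is held), but is set aside by (n): (n) operates against (m): the qualifying period is 85 days, meeting the 65 days threshold. (o), which would lift (n), does not operate here — the lot is solely residential. So (e) applies.

No — exception (e) applies; Nikolai does not need a building permit.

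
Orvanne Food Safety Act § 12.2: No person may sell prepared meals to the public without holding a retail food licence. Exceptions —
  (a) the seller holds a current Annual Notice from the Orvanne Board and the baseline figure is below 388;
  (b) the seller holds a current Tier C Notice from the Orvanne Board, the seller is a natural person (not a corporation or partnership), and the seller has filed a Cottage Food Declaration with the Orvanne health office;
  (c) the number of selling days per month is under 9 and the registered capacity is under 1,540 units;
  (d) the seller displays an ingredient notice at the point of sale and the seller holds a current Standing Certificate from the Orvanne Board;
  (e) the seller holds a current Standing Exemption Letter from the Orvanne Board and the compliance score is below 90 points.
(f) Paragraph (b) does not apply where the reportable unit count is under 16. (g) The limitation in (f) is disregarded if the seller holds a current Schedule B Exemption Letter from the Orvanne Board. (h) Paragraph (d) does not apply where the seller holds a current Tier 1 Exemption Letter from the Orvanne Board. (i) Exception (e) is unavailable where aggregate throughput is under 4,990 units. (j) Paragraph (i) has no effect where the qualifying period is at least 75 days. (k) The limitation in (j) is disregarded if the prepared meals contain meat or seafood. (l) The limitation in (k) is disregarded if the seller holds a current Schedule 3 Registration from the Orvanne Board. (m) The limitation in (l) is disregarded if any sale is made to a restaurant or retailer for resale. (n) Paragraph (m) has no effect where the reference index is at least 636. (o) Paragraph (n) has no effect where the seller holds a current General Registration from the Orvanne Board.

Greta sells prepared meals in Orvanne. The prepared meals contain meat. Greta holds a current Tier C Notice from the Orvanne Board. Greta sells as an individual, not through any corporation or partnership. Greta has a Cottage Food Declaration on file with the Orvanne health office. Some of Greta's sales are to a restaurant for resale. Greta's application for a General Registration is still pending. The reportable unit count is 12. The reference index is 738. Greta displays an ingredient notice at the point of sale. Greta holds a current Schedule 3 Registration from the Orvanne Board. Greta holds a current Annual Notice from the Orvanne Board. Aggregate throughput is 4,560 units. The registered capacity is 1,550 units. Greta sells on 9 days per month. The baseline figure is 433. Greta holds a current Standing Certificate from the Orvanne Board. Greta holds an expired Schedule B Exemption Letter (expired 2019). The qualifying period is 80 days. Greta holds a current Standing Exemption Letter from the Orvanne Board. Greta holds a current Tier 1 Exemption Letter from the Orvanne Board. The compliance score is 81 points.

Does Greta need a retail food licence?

Exception (a) does not apply: the baseline figure is 433, not below 388.
Exception (b): a current Tier C Notice is held; the seller is a natural person; a Cottage Food Declaration is on file — every condition holds. But applying paragraphs (f)–(g): (f) operates against (b): the reportable unit count is 12, under the 16 limit. (g) is inapplicable (there is no Schedule B Exemption Letter in force), so (f) stands. (b) is therefore removed.
Exception (c) requires that the number of selling days per month is under 9; but the number of selling days per month is 9, not under 9, so (c) is unavailable.
All of (d)'s requirements are met (an ingredient notice is displayed; a current Standing Certificate is held). However, paragraph (h) must be considered: (h) operates against (d): a current Tier 1 Exemption Letter is held. (d) is therefore removed.
All of (e)'s requirements are met (a current Standing Exemption Letter is held; the compliance score is 81 points, below the 90 points limit). As to paragraphs (i)–(o): (i) would limit (e) — aggregate throughput is 4,560 units, under the 4,990 units limit — but (j) sets (i) aside: (j) operates — the qualifying period is 80 days, meeting the 75 days threshold. (k) is engaged (the prepared meals contain meat), but is displaced by (l): (l) operates against (k): a current Schedule 3 Registration is held. (m) would limit (l) — some sales are to a restaurant for resale — but (n) sets (m) aside: (n) applies — the reference index is 738, meeting the 636 threshold. (o), which would lift (n), does not operate here — there is no General Registration in force. (e) remains available.

No — exception (e) applies; Greta is not required to hold a retail food licence.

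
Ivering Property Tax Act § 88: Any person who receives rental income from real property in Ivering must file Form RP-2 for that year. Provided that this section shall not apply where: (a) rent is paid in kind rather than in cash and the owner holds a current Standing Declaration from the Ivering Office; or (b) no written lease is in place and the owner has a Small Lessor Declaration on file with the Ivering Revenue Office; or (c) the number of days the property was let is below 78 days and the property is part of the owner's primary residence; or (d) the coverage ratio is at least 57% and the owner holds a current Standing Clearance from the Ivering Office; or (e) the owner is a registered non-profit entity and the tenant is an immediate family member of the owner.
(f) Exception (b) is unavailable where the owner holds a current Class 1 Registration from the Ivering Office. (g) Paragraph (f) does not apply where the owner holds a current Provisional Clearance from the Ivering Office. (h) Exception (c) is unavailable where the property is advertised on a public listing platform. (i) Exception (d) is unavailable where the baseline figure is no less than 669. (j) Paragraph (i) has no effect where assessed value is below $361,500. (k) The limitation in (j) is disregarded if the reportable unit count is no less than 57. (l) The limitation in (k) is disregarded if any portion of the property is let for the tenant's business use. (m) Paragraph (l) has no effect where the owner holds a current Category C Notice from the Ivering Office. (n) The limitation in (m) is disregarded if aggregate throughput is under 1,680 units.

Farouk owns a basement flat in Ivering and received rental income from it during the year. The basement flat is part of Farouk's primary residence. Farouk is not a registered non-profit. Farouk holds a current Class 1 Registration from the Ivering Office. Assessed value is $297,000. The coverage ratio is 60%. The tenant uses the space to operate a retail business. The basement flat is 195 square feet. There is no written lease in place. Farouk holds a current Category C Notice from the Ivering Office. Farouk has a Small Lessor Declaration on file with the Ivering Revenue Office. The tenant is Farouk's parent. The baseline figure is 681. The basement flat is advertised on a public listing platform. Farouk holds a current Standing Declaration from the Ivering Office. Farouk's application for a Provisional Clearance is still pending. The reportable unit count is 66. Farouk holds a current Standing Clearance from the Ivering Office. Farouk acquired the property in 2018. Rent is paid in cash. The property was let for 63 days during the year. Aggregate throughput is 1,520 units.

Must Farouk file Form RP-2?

No — exception (d) applies; Farouk is not required to file Form RP-2.

Exception (a) requires that rent is paid in kind rather than in cash; but rent is paid in cash, so (a) is unavailable.
Exception (b) is satisfied on its face — there is no written lease; a Small Lessor Declaration is on file. Turning to paragraphs (f)–(g): (f) is triggered — a current Class 1 Registration is held. (g), which would lift (f), is inapplicable — there is no Provisional Clearance in force. (b) is therefore removed.
All of (c)'s requirements are met (the number of days the property was let is 63 days, below the 78 days limit; the basement flat is part of the primary residence). Turning to paragraph (h): (h) is triggered — the property is publicly advertised. (c) is therefore removed.
Exception (d) is satisfied on its face — the coverage ratio is 60%, meeting the 57% threshold; a current Standing Clearance is held. As to paragraphs (i)–(n): (i) is triggered (the baseline figure is 681, meeting the 669 threshold), but is itself disapplied by (j): (j) operates against (i): assessed value is $297,000, below the $361,500 limit. (k) is engaged (the reportable unit count is 66, meeting the 57 threshold), but is itself disapplied by (l): (l) operates against (k): the space is let for business use. (m) would limit (l) — a current Category C Notice is held — but (n) sets (m) aside: (n) is engaged — aggregate throughput is 1,520 units, under the 1,680 units limit. So (d) applies.
Exception (e) requires that the owner is a registered non-profit entity; but Farouk is not a registered non-profit, so (e) is unavailable.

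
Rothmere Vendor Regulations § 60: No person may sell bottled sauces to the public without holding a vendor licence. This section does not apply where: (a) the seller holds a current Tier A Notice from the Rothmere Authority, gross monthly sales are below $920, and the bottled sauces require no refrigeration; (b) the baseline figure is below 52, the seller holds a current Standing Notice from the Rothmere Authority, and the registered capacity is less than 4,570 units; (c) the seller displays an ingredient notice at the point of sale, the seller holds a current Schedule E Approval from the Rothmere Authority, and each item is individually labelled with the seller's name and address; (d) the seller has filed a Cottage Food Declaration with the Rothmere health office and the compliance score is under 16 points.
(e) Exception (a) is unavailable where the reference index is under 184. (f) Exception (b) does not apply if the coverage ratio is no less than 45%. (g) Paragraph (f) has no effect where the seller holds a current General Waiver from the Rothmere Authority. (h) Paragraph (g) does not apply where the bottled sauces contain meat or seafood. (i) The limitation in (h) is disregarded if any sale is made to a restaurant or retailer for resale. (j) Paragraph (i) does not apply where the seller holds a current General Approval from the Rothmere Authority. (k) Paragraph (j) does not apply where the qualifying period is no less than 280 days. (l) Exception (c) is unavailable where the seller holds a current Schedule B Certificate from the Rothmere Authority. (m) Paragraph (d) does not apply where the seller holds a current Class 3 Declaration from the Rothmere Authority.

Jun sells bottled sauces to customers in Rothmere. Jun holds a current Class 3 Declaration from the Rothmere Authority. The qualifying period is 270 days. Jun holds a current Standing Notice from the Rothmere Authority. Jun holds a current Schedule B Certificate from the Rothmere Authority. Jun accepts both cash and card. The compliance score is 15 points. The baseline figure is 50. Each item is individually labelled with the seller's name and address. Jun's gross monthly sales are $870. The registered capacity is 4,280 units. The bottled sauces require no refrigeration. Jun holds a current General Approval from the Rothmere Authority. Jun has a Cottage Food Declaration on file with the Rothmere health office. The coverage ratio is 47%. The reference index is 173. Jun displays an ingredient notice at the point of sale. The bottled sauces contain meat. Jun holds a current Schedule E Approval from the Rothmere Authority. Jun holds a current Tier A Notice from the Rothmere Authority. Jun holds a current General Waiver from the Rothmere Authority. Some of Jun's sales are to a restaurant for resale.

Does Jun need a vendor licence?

Yes — Jun must hold a vendor licence.

Exception (a): a current Tier A Notice is held; gross monthly sales are $870, below the $920 limit; the bottled sauces are shelf-stable — every condition holds. However, paragraph (e) must be considered: (e) is engaged — the reference index is 173, under the 184 limit. (a) is therefore removed.
Exception (b): the baseline figure is 50, below the 52 limit; a current Standing Notice is held; the registered capacity is 4,280 units, less than the 4,570 units limit — every condition holds. Turning to paragraphs (f)–(k): (f) operates against (b): the coverage ratio is 47%, meeting the 45% threshold. (g) is triggered (a current General Waiver is held), but yields to (h): (h) is engaged — the bottled sauces contain meat. (i) would limit (h) — some sales are to a restaurant for resale — but (j) sets (i) aside: (j) operates against (i): a current General Approval is held. (k) does not operate here (the qualifying period is 270 days, short of 280 days), so (j) stands. So (b) is unavailable.
Exception (c): an ingredient notice is displayed; a current Schedule E Approval is held; items are individually labelled — every condition holds. But applying paragraph (l): (l) operates against (c): a current Schedule B Certificate is held. Exception (c) does not apply.
Exception (d)'s conditions are all satisfied: a Cottage Food Declaration is on file; the compliance score is 15 points, under the 16 points limit. But: (m) operates against (d): a current Class 3 Declaration is held. So (d) is unavailable.
No exception is made out. Jun falls within the general rule.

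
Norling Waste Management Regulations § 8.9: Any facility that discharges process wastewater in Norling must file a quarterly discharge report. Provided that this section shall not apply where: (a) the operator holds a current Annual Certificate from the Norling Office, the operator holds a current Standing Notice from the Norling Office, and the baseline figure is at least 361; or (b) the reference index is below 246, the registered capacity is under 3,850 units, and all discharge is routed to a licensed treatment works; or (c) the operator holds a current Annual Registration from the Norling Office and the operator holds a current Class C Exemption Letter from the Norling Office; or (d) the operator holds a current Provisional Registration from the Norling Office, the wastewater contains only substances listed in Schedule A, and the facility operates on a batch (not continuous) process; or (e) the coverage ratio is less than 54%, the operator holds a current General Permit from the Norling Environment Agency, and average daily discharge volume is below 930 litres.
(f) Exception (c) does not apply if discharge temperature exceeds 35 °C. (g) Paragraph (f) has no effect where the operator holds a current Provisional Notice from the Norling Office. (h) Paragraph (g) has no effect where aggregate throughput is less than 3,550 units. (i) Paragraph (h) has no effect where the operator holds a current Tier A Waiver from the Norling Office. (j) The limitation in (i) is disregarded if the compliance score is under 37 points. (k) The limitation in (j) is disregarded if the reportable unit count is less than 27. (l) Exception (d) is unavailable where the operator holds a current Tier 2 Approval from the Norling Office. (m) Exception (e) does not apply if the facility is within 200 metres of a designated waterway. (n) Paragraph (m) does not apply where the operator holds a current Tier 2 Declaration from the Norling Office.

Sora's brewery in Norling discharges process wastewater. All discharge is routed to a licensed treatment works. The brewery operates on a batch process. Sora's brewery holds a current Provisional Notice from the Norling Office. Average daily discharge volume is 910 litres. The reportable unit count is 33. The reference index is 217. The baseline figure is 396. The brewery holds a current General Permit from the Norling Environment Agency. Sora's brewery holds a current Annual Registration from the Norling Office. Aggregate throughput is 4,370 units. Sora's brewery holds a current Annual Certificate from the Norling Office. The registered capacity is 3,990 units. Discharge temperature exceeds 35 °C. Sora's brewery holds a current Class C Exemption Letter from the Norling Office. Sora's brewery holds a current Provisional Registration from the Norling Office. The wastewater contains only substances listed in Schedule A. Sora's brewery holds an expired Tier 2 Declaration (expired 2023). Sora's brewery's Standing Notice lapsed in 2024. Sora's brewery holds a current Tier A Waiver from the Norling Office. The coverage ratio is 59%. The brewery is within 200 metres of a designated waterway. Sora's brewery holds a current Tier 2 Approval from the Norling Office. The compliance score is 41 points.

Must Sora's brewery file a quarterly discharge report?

No — exception (c) applies; Sora's brewery is not required to file a quarterly discharge report.

Exception (a) requires that the operator holds a current Standing Notice from the Norling Office; but the Standing Notice is not current, so (a) is unavailable.
Exception (b) does not apply: the registered capacity is 3,990 units, not under 3,850 units.
Exception (c)'s conditions are all satisfied: a current Annual Registration is held; a current Class C Exemption Letter is held. Applying paragraphs (f)–(k): (f) would limit (c) — discharge temperature exceeds 35 °C — but (g) sets (f) aside: (g) is engaged — a current Provisional Notice is held. (h), which would lift (g), does not operate here — aggregate throughput is 4,370 units, not less than 3,550 units. Exception (c) stands.
Exception (d)'s conditions are all satisfied: a current Provisional Registration is held; the wastewater is Schedule-A-only; the facility operates on a batch process. But: (l) operates against (d): a current Tier 2 Approval is held. (d) is therefore removed.
Exception (e) fails — the coverage ratio is 59%, not less than 54%.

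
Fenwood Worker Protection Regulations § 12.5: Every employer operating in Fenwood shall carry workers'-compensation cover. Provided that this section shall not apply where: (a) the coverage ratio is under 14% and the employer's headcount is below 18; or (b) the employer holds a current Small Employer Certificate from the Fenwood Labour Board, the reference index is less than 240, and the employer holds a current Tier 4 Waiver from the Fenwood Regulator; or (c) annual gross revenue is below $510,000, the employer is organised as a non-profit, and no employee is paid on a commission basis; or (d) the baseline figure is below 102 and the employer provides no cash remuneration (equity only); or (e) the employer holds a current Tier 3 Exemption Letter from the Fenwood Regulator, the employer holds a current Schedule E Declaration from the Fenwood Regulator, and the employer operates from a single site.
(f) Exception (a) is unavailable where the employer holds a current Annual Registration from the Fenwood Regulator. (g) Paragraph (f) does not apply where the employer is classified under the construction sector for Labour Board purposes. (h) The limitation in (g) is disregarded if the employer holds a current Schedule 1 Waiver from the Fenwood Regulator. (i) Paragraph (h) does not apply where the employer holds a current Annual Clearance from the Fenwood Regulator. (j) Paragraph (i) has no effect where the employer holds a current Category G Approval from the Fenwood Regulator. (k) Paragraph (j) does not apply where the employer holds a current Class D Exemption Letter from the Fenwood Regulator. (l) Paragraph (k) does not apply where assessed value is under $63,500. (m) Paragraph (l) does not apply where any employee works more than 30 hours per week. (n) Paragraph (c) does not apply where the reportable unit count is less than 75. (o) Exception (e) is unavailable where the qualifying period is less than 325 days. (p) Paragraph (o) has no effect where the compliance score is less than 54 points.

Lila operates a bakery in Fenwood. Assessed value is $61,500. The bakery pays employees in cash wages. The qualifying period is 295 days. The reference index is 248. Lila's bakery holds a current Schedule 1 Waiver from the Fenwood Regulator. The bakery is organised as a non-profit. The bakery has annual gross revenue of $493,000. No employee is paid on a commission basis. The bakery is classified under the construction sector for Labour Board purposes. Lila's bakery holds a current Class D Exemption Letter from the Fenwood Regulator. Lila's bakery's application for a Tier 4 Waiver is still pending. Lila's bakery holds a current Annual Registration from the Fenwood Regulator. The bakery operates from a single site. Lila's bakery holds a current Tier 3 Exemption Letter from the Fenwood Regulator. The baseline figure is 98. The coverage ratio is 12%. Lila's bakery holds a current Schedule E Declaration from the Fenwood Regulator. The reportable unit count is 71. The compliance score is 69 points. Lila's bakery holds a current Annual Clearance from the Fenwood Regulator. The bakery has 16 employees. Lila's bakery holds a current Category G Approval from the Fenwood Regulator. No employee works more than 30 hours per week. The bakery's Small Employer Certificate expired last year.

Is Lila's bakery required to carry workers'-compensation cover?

Exception (a)'s conditions are all satisfied: the coverage ratio is 12%, under the 14% limit; the employer's headcount is 16, below the 18 limit. However, paragraphs (f)–(m) must be considered: (f) operates against (a): a current Annual Registration is held. (g) would limit (f) — the bakery is classified under the construction sector — but (h) sets (g) aside: (h) operates against (g): a current Schedule 1 Waiver is held. (i) would limit (h) — a current Annual Clearance is held — but (j) sets (i) aside: (j) operates against (i): a current Category G Approval is held. (k) is triggered (a current Class D Exemption Letter is held), but is displaced by (l): (l) operates against (k): assessed value is $61,500, under the $63,500 limit. (m) is inapplicable (no employee exceeds 30 hours/week), so (l) stands. So (a) is unavailable.
Exception (b) requires that the employer holds a current Small Employer Certificate from the Fenwood Labour Board; but the Small Employer Certificate has expired, so (b) is unavailable.
All of (c)'s requirements are met (annual gross revenue is $493,000, below the $510,000 limit; the employer is a non-profit; no employee is paid on commission). However, paragraph (n) must be considered: (n) operates against (c): the reportable unit count is 71, less than the 75 limit. Exception (c) does not apply.
Exception (d) requires that the employer provides no cash remuneration (equity only); but employees are paid cash wages, so (d) is unavailable.
Exception (e)'s conditions are all satisfied: a current Tier 3 Exemption Letter is held; a current Schedule E Declaration is held; the employer operates from a single site. But: (o) is engaged — the qualifying period is 295 days, less than the 325 days limit. (p), which would lift (o), is inapplicable — the compliance score is 69 points, not less than 54 points. So (e) is unavailable.
Every exception is unavailable, so the rule governs.

Yes — Lila's bakery must carry workers'-compensation cover.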